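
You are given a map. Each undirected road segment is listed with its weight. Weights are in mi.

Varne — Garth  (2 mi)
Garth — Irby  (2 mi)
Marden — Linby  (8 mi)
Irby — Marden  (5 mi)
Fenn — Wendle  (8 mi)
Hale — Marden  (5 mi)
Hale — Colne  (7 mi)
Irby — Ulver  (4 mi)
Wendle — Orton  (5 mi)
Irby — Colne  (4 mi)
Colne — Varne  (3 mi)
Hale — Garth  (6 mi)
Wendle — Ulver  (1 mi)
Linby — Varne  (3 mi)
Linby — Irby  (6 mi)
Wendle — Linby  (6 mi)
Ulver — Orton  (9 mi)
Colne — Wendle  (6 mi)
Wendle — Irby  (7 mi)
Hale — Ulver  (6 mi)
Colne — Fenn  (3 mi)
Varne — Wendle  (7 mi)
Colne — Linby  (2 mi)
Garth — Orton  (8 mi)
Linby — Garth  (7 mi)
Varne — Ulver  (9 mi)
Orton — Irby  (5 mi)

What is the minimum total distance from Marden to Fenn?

Settle nodes by increasing distance from Marden:
Marden: 0
Irby: 5  (via Marden)
Hale: 5  (via Marden)
Garth: 7  (via Irby)
Linby: 8  (via Marden)
Colne: 9  (via Irby)
Varne: 9  (via Garth)
Ulver: 9  (via Irby)
Orton: 10  (via Irby)
Wendle: 10  (via Ulver)
Fenn: 12  (via Colne)
Shortest route: Marden → Irby → Colne → Fenn = 12 mi.

12 mi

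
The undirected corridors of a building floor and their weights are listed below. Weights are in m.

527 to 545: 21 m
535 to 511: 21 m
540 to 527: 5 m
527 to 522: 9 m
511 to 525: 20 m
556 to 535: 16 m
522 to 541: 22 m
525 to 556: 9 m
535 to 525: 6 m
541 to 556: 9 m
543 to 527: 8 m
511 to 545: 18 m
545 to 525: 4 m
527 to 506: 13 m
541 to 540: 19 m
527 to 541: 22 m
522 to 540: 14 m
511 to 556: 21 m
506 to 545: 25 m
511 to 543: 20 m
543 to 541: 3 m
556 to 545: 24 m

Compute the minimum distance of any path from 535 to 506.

35 m

Running Dijkstra from 535:
535: 0
525: 6  (via 535)
545: 10  (via 525)
556: 15  (via 525)
511: 21  (via 535)
541: 24  (via 556)
543: 27  (via 541)
527: 31  (via 545)
506: 35  (via 545)
Shortest route: 535–525–545–506 = 35 m.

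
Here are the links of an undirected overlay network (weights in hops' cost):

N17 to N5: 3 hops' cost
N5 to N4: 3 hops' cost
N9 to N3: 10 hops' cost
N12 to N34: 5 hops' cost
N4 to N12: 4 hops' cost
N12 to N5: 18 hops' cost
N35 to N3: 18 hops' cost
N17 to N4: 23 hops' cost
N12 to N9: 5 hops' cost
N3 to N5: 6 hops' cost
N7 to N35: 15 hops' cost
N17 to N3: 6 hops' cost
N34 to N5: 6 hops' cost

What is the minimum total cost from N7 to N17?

Shortest distances from N7:
N7: 0
N35: 15  (via N7)
N3: 33  (via N35)
N5: 39  (via N3)
N17: 39  (via N3)
Shortest route: N7 → N35 → N3 → N17 = 39 hops' cost.

39 hops' cost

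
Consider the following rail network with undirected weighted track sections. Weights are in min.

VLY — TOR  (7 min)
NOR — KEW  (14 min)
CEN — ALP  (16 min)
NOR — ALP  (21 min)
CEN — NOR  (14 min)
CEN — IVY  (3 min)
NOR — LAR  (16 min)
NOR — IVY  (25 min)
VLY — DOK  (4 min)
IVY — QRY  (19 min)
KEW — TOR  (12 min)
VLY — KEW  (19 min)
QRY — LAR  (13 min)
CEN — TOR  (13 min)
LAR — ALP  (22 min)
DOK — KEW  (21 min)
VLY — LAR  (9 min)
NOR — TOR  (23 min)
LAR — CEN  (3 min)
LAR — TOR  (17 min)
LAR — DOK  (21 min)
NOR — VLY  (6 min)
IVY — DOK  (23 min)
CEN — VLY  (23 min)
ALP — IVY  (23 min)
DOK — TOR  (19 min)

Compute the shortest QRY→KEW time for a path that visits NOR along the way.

Best QRY to NOR: QRY → LAR → VLY → NOR costing 28
Best NOR to KEW: NOR → KEW costing 14
Total via NOR: 28 + 14 = 42 min.

42 min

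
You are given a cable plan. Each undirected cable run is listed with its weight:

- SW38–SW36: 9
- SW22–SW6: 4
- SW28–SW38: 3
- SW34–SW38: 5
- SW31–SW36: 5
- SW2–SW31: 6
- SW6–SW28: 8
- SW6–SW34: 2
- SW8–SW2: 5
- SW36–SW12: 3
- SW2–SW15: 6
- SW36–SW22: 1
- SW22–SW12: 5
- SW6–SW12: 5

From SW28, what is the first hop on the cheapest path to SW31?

SW38

Candidate routes:
SW28 - SW38 - SW36 - SW31: 3+9+5 = 17
SW28 - SW6 - SW22 - SW36 - SW31: 8+4+1+5 = 18
The minimum is 17 via SW28 - SW38 - SW36 - SW31.
So from SW28 the first move is to SW38.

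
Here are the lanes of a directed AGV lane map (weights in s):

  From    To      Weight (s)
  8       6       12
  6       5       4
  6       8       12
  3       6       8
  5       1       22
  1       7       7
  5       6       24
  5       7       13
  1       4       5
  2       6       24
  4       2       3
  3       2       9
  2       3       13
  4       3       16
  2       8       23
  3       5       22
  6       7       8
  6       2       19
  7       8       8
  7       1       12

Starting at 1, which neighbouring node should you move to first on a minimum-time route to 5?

7

Compare a few routes:
1 - 4 - 3 - 6 - 5: 5+16+8+4 = 33
1 - 4 - 2 - 3 - 6 - 5: 5+3+13+8+4 = 33
1 - 7 - 8 - 6 - 5: 7+8+12+4 = 31
Cheapest is 1 - 7 - 8 - 6 - 5 at 31 s.
So from 1 the first move is to 7.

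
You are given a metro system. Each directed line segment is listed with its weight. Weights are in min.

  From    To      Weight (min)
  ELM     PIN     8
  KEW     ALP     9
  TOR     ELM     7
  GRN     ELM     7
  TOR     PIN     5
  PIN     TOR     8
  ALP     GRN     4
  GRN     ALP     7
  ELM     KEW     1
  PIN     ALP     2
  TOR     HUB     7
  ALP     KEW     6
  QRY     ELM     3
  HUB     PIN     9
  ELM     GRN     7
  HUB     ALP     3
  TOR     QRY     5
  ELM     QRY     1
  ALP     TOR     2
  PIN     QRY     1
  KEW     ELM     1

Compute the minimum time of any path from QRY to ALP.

13 min

Enumerating some paths:
QRY–ELM–GRN–ALP: 3+7+7 = 17
QRY–ELM–KEW–ALP: 3+1+9 = 13
Cheapest is QRY–ELM–KEW–ALP at 13 min.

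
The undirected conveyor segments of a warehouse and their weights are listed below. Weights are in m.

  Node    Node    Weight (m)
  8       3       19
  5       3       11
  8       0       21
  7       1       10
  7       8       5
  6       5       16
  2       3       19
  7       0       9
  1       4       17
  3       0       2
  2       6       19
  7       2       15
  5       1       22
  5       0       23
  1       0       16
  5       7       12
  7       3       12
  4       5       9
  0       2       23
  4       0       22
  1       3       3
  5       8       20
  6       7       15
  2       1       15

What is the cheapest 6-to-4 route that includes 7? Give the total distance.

Best 6 to 7: 6–7 costing 15
Best 7 to 4: 7–5–4 costing 21
Total via 7: 15 + 21 = 36 m.

36 m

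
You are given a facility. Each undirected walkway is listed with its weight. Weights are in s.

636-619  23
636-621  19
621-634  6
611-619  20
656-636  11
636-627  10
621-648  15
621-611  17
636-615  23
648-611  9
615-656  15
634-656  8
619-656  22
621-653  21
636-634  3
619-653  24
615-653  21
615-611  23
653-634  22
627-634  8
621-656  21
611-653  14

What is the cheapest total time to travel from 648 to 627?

29 s

Settle nodes by increasing distance from 648:
648: 0
611: 9  (via 648)
621: 15  (via 648)
634: 21  (via 621)
653: 23  (via 611)
636: 24  (via 634)
656: 29  (via 634)
627: 29  (via 634)
Shortest route: 648–621–634–627 = 29 s.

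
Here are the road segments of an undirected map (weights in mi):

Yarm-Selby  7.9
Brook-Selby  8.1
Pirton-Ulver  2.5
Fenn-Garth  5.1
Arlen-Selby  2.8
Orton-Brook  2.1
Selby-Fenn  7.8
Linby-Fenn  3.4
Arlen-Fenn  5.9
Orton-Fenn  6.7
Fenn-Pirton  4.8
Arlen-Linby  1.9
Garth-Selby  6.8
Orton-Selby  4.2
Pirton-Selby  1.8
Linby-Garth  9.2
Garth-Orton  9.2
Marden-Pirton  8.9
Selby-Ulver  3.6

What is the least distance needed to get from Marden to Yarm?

18.6 mi

Running Dijkstra from Marden:
Marden: 0
Pirton: 8.9  (via Marden)
Selby: 10.7  (via Pirton)
Ulver: 11.4  (via Pirton)
Arlen: 13.5  (via Selby)
Fenn: 13.7  (via Pirton)
Orton: 14.9  (via Selby)
Linby: 15.4  (via Arlen)
Brook: 17  (via Orton)
Garth: 17.5  (via Selby)
Yarm: 18.6  (via Selby)
Shortest route: Marden → Pirton → Selby → Yarm = 18.6 mi.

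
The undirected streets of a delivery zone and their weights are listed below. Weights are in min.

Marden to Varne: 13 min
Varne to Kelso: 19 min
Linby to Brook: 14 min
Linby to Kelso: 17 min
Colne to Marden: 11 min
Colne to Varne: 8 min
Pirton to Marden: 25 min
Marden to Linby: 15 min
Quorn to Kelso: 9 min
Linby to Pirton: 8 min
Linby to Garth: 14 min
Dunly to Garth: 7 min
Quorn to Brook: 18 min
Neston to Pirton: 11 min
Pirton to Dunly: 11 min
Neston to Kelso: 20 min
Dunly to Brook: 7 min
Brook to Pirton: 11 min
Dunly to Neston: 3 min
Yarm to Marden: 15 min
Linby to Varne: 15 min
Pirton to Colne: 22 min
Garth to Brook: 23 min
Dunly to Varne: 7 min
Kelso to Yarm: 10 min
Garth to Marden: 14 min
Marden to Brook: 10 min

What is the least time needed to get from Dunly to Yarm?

Candidate routes:
Dunly–Varne–Kelso–Yarm: 7+19+10 = 36
Dunly–Brook–Marden–Yarm: 7+10+15 = 32
Dunly–Neston–Kelso–Yarm: 3+20+10 = 33
Dunly–Varne–Marden–Yarm: 7+13+15 = 35
The minimum is 32 min via Dunly–Brook–Marden–Yarm.

32 min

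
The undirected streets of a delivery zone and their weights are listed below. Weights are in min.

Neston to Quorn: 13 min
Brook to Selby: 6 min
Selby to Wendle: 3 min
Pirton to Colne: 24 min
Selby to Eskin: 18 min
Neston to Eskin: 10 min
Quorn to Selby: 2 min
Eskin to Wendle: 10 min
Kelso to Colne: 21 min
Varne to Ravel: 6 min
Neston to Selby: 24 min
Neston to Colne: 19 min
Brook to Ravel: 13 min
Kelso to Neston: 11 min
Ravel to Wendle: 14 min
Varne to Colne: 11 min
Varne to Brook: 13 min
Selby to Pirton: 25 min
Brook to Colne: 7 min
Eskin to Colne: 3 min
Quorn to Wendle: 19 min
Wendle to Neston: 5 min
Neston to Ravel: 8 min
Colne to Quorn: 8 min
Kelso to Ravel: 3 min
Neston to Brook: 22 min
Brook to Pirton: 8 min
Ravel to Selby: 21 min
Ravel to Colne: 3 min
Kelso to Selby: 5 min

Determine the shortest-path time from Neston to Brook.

14 min

Shortest distances from Neston:
Neston: 0
Wendle: 5  (via Neston)
Selby: 8  (via Wendle)
Ravel: 8  (via Neston)
Eskin: 10  (via Neston)
Quorn: 10  (via Selby)
Kelso: 11  (via Neston)
Colne: 11  (via Ravel)
Brook: 14  (via Selby)
Shortest route: Neston → Wendle → Selby → Brook = 14 min.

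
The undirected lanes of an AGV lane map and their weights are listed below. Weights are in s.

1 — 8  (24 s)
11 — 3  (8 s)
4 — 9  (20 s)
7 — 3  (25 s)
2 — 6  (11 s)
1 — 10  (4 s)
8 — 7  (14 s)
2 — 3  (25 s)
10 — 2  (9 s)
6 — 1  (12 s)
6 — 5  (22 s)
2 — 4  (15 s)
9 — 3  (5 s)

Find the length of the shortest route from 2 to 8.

37 s

Enumerating some paths:
2–10–1–8: 9+4+24 = 37
2–6–1–8: 11+12+24 = 47
The minimum is 37 s via 2–10–1–8.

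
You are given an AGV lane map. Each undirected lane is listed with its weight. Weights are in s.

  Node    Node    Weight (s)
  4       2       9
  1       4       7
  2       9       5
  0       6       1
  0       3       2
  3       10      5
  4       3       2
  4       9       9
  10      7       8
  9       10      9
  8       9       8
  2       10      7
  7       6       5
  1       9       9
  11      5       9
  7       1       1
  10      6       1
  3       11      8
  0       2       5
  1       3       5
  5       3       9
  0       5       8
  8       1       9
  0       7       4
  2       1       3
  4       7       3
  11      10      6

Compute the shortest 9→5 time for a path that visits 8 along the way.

30 s

Shortest 9→8: 9 → 8 = 8
Shortest 8→5: 8 → 1 → 7 → 0 → 5 = 22
Total via 8: 8 + 22 = 30 s.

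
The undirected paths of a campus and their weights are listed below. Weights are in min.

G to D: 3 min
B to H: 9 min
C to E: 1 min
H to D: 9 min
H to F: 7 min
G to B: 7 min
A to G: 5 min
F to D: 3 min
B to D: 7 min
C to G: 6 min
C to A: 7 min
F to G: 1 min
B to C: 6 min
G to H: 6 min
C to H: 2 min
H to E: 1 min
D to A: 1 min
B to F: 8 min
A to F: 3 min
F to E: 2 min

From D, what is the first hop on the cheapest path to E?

F

Enumerating some paths:
D → F → E: 3+2 = 5
D → G → F → E: 3+1+2 = 6
D → A → F → E: 1+3+2 = 6
D → A → G → F → E: 1+5+1+2 = 9
The minimum is 5 min via D → F → E.
So from D the first move is to F.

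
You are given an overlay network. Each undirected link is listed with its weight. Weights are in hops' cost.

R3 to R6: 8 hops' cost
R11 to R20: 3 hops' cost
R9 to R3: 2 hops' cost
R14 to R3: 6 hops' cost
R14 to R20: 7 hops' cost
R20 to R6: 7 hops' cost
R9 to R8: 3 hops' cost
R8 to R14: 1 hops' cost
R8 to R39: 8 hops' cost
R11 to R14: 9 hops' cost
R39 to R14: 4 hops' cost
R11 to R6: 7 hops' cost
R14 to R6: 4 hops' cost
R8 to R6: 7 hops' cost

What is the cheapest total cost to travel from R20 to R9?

11 hops' cost

Candidate routes:
R20–R6–R14–R8–R9: 7+4+1+3 = 15
R20–R14–R3–R9: 7+6+2 = 15
R20–R11–R14–R8–R9: 3+9+1+3 = 16
R20–R14–R8–R9: 7+1+3 = 11
Cheapest is R20–R14–R8–R9 at 11 hops' cost.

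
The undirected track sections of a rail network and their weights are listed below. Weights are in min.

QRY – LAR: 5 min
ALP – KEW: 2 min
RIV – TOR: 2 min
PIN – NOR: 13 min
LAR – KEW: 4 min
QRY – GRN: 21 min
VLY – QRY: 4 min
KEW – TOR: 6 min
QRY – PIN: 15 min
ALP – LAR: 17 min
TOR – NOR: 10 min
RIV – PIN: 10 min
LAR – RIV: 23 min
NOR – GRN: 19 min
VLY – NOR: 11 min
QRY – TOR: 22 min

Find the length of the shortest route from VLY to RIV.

21 min

Candidate routes:
VLY–QRY–LAR–KEW–TOR–RIV: 4+5+4+6+2 = 21
VLY–QRY–PIN–RIV: 4+15+10 = 29
VLY–NOR–TOR–RIV: 11+10+2 = 23
VLY–QRY–TOR–RIV: 4+22+2 = 28
The minimum is 21 min via VLY–QRY–LAR–KEW–TOR–RIV.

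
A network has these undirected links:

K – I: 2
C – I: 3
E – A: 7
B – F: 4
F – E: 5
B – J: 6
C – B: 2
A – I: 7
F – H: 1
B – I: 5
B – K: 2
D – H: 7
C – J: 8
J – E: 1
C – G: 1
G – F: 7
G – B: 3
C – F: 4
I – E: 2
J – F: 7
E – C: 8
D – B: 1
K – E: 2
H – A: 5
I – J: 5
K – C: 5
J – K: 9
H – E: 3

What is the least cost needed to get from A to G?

11

Compare a few routes:
A - H - F - C - G: 5+1+4+1 = 11
A - E - I - C - G: 7+2+3+1 = 13
Cheapest is A - H - F - C - G at 11.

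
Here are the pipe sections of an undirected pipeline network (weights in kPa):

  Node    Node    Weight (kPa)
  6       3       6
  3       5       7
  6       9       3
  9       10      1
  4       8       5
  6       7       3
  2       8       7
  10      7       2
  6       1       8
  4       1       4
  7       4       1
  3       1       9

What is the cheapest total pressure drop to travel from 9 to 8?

Running Dijkstra from 9:
9: 0
10: 1  (via 9)
6: 3  (via 9)
7: 3  (via 10)
4: 4  (via 7)
1: 8  (via 4)
3: 9  (via 6)
8: 9  (via 4)
Shortest route: 9–10–7–4–8 = 9 kPa.

9 kPa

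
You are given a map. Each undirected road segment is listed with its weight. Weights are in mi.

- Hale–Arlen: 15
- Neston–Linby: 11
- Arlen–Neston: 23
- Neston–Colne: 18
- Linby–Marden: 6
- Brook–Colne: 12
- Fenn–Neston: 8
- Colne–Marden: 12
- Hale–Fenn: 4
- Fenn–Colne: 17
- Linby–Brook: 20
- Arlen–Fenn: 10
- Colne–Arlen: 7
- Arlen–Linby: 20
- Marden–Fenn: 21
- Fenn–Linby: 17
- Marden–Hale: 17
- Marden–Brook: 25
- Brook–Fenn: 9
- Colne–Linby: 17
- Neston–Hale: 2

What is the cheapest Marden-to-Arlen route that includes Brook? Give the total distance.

43 mi

Shortest Marden→Brook: Marden → Colne → Brook = 24
Shortest Brook→Arlen: Brook → Fenn → Arlen = 19
Total via Brook: 24 + 19 = 43 mi.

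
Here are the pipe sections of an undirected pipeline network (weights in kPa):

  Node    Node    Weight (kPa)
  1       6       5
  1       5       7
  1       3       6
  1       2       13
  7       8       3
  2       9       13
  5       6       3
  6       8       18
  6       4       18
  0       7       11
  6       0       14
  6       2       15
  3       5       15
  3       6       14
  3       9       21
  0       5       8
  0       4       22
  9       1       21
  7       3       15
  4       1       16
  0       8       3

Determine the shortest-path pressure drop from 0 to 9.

36 kPa

Shortest distances from 0:
0: 0
8: 3  (via 0)
7: 6  (via 8)
5: 8  (via 0)
6: 11  (via 5)
1: 15  (via 5)
3: 21  (via 7)
4: 22  (via 0)
2: 26  (via 6)
9: 36  (via 1)
Shortest route: 0–5–1–9 = 36 kPa.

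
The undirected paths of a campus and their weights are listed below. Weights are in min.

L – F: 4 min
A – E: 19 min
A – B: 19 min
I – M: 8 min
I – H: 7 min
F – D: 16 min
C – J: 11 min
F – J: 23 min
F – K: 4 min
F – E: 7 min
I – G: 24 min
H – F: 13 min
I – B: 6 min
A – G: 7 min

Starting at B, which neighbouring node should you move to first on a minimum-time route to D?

I

Enumerating some paths:
B → I → H → F → D: 6+7+13+16 = 42
B → A → E → F → D: 19+19+7+16 = 61
Cheapest is B → I → H → F → D at 42 min.
So from B the first move is to I.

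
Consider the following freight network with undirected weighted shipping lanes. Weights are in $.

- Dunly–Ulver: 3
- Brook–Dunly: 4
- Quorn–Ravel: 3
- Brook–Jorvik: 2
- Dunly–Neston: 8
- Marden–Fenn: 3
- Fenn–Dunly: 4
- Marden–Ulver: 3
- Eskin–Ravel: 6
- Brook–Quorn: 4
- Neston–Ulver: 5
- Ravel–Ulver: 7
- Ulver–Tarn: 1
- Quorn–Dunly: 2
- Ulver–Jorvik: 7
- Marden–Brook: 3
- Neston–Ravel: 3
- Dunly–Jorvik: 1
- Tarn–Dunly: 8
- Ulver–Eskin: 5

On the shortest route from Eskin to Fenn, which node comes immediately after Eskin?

Enumerating some paths:
Eskin–Ulver–Jorvik–Dunly–Fenn: 5+7+1+4 = 17
Eskin–Ulver–Dunly–Fenn: 5+3+4 = 12
Eskin–Ravel–Quorn–Dunly–Fenn: 6+3+2+4 = 15
Eskin–Ulver–Marden–Fenn: 5+3+3 = 11
Cheapest is Eskin–Ulver–Marden–Fenn at $11.
So from Eskin the first move is to Ulver.

Ulver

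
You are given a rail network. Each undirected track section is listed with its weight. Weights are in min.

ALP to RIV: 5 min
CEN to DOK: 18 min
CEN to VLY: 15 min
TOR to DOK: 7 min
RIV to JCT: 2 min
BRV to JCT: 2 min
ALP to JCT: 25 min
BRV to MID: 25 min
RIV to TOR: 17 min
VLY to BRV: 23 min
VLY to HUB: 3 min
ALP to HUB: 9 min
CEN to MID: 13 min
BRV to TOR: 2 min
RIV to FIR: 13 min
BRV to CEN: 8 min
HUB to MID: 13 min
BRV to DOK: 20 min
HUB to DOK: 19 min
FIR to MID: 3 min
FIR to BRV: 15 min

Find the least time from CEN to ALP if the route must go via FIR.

34 min

Shortest CEN→FIR: CEN–MID–FIR = 16
Shortest FIR→ALP: FIR–RIV–ALP = 18
Total via FIR: 16 + 18 = 34 min.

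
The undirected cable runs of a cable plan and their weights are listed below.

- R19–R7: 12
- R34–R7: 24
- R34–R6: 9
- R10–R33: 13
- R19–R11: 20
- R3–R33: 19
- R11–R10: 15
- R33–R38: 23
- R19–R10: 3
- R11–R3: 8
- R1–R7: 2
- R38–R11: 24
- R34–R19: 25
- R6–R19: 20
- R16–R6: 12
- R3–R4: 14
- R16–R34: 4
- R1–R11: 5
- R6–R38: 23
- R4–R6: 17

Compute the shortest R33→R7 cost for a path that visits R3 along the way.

Best R33 to R3: R33–R3 costing 19
Best R3 to R7: R3–R11–R1–R7 costing 15
Total via R3: 19 + 15 = 34.

34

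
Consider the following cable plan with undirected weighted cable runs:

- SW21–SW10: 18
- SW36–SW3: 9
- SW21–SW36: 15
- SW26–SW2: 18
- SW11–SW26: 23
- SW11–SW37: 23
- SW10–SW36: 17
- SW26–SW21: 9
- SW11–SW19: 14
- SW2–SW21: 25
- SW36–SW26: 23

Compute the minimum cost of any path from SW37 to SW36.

Shortest distances from SW37:
SW37: 0
SW11: 23  (via SW37)
SW19: 37  (via SW11)
SW26: 46  (via SW11)
SW21: 55  (via SW26)
SW2: 64  (via SW26)
SW36: 69  (via SW26)
Shortest route: SW37–SW11–SW26–SW36 = 69.

69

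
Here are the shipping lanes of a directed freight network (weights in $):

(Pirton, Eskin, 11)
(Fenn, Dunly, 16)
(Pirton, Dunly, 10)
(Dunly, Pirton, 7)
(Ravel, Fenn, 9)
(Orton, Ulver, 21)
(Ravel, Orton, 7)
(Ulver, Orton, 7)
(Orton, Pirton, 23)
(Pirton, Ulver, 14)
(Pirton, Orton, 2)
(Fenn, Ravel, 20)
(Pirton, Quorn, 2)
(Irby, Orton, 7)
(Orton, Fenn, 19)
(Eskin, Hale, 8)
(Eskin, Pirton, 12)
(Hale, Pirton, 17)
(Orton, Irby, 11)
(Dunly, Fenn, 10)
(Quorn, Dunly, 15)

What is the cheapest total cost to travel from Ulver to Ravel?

Enumerating some paths:
Ulver–Orton–Pirton–Dunly–Fenn–Ravel: 7+23+10+10+20 = 70
Ulver–Orton–Pirton–Quorn–Dunly–Fenn–Ravel: 7+23+2+15+10+20 = 77
Ulver–Orton–Fenn–Ravel: 7+19+20 = 46
The minimum is $46 via Ulver–Orton–Fenn–Ravel.

$46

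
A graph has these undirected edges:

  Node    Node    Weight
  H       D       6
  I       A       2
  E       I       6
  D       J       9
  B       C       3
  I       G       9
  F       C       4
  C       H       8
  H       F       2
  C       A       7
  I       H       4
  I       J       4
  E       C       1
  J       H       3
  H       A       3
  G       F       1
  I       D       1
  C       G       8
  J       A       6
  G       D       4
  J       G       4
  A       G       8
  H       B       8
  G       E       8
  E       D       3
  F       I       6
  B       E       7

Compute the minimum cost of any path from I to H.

4

Running Dijkstra from I:
I: 0
D: 1  (via I)
A: 2  (via I)
E: 4  (via D)
H: 4  (via I)
Shortest route: I–H = 4.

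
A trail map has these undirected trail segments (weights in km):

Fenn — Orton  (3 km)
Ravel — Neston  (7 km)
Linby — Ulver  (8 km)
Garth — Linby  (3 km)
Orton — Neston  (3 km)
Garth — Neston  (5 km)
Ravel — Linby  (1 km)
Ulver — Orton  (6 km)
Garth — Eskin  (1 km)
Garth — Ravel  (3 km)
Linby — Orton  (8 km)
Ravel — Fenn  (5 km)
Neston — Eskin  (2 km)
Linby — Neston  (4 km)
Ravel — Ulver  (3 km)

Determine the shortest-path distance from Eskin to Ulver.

7 km

Compare a few routes:
Eskin → Garth → Ravel → Ulver: 1+3+3 = 7
Eskin → Garth → Linby → Ravel → Ulver: 1+3+1+3 = 8
Cheapest is Eskin → Garth → Ravel → Ulver at 7 km.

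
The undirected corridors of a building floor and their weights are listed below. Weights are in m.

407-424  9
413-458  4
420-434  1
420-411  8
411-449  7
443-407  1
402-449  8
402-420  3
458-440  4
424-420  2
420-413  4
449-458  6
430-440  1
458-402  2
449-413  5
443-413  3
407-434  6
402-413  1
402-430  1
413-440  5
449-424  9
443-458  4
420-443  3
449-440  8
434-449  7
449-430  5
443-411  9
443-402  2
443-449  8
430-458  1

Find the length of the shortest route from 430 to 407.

4 m

Settle nodes by increasing distance from 430:
430: 0
458: 1  (via 430)
402: 1  (via 430)
440: 1  (via 430)
413: 2  (via 402)
443: 3  (via 402)
420: 4  (via 402)
407: 4  (via 443)
Shortest route: 430 → 402 → 443 → 407 = 4 m.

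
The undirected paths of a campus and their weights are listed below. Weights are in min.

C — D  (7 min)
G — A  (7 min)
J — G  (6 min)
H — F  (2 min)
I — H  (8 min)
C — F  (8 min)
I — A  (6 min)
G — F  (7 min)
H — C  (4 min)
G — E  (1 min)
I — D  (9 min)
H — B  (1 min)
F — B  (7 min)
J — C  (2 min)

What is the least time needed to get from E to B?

Running Dijkstra from E:
E: 0
G: 1  (via E)
J: 7  (via G)
A: 8  (via G)
F: 8  (via G)
C: 9  (via J)
H: 10  (via F)
B: 11  (via H)
Shortest route: E → G → F → H → B = 11 min.

11 min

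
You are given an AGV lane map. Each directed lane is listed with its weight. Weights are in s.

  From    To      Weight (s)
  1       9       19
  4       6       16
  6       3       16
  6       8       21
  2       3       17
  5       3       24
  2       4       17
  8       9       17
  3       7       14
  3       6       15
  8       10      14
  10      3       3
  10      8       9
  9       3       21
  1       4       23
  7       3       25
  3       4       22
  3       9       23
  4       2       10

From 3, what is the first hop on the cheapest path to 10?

Candidate routes:
3 - 6 - 8 - 10: 15+21+14 = 50
3 - 4 - 6 - 8 - 10: 22+16+21+14 = 73
Cheapest is 3 - 6 - 8 - 10 at 50 s.
So from 3 the first move is to 6.

6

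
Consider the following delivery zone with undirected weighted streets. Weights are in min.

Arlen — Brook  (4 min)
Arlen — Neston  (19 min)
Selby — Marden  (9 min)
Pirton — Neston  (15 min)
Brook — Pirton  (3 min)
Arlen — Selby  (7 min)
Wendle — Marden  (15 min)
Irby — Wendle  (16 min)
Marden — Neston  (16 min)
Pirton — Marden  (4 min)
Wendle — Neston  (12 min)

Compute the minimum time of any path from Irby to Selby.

Enumerating some paths:
Irby → Wendle → Marden → Selby: 16+15+9 = 40
Irby → Wendle → Marden → Pirton → Brook → Arlen → Selby: 16+15+4+3+4+7 = 49
Irby → Wendle → Neston → Marden → Selby: 16+12+16+9 = 53
Cheapest is Irby → Wendle → Marden → Selby at 40 min.

40 min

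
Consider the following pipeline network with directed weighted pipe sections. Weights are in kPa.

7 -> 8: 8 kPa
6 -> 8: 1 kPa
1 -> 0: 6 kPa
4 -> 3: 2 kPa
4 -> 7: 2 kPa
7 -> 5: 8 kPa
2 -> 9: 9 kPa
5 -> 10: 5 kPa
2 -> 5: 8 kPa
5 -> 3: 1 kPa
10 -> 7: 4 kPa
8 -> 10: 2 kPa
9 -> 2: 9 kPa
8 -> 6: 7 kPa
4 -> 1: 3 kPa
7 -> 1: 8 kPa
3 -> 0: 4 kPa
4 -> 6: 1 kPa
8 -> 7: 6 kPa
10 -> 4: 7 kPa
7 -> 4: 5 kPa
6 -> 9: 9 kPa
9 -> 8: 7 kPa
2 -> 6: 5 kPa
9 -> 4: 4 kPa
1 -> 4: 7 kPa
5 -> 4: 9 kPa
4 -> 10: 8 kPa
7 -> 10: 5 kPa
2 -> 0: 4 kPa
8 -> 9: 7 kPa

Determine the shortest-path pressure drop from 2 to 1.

16 kPa

Enumerating some paths:
2 → 6 → 8 → 10 → 7 → 1: 5+1+2+4+8 = 20
2 → 9 → 4 → 1: 9+4+3 = 16
2 → 6 → 8 → 10 → 4 → 1: 5+1+2+7+3 = 18
Cheapest is 2 → 9 → 4 → 1 at 16 kPa.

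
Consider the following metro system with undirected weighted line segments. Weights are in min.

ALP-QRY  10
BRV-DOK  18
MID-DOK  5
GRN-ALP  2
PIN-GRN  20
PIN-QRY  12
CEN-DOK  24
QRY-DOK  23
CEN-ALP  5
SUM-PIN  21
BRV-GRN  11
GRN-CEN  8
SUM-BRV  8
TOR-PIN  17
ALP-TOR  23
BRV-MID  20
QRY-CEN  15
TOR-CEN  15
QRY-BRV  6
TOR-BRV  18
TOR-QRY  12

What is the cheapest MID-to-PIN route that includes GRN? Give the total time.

51 min

Best MID to GRN: MID → BRV → GRN costing 31
Best GRN to PIN: GRN → PIN costing 20
Total via GRN: 31 + 20 = 51 min.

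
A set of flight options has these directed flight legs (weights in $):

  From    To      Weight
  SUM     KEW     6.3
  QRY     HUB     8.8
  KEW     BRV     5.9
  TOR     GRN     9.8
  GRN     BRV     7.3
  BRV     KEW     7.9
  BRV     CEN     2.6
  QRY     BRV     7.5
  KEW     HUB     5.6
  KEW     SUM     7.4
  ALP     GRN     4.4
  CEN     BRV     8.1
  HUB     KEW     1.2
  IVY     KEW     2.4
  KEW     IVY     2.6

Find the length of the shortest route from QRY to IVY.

$12.6

Compare a few routes:
QRY–BRV–KEW–IVY: 7.5+7.9+2.6 = 18
QRY–HUB–KEW–IVY: 8.8+1.2+2.6 = 12.6
Cheapest is QRY–HUB–KEW–IVY at $12.6.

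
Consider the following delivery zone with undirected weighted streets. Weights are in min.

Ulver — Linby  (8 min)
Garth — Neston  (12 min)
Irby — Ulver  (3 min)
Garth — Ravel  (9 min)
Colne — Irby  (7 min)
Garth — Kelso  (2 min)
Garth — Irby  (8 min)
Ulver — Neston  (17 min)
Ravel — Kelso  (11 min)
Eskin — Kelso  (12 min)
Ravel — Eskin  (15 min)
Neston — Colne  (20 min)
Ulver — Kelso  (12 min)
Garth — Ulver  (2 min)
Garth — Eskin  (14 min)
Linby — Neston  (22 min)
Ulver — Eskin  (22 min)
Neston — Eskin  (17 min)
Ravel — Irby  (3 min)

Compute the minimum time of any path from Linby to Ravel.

Settle nodes by increasing distance from Linby:
Linby: 0
Ulver: 8  (via Linby)
Garth: 10  (via Ulver)
Irby: 11  (via Ulver)
Kelso: 12  (via Garth)
Ravel: 14  (via Irby)
Shortest route: Linby → Ulver → Irby → Ravel = 14 min.

14 min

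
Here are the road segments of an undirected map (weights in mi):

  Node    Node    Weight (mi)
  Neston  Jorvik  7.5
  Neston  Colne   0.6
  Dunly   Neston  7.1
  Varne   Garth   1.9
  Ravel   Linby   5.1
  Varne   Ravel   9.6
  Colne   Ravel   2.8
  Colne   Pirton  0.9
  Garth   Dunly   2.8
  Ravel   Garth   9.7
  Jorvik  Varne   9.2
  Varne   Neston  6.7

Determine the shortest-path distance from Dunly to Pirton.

8.6 mi

Enumerating some paths:
Dunly–Neston–Colne–Pirton: 7.1+0.6+0.9 = 8.6
Dunly–Garth–Varne–Neston–Colne–Pirton: 2.8+1.9+6.7+0.6+0.9 = 12.9
Cheapest is Dunly–Neston–Colne–Pirton at 8.6 mi.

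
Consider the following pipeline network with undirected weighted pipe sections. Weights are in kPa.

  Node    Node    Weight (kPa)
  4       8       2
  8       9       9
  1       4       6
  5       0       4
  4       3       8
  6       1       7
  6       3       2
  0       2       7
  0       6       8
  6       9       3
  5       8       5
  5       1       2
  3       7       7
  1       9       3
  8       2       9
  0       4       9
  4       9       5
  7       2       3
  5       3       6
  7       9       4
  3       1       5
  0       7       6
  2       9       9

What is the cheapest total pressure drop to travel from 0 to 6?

8 kPa

Enumerating some paths:
0 - 5 - 3 - 6: 4+6+2 = 12
0 - 6: 8 = 8
Cheapest is 0 - 6 at 8 kPa.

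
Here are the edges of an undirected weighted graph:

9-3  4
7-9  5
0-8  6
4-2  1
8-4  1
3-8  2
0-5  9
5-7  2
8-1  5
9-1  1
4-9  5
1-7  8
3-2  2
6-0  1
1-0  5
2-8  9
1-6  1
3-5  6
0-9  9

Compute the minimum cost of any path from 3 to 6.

Candidate routes:
3 - 8 - 4 - 9 - 1 - 6: 2+1+5+1+1 = 10
3 - 9 - 1 - 6: 4+1+1 = 6
3 - 8 - 0 - 6: 2+6+1 = 9
3 - 8 - 1 - 6: 2+5+1 = 8
Cheapest is 3 - 9 - 1 - 6 at 6.

6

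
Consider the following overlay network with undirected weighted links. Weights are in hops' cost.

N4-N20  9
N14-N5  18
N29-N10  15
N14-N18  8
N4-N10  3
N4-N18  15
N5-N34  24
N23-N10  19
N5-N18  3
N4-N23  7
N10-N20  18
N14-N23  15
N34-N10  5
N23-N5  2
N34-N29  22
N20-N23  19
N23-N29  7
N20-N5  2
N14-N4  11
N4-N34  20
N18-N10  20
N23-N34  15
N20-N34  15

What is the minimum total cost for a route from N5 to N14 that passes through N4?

Best N5 to N4: N5–N23–N4 costing 9
Best N4 to N14: N4–N14 costing 11
Total via N4: 9 + 11 = 20 hops' cost.

20 hops' cost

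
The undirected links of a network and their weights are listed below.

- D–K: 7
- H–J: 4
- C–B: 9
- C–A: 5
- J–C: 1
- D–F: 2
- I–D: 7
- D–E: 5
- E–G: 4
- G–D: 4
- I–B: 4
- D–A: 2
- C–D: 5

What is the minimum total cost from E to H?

15

Compare a few routes:
E → D → C → J → H: 5+5+1+4 = 15
E → G → D → C → J → H: 4+4+5+1+4 = 18
E → D → A → C → J → H: 5+2+5+1+4 = 17
Cheapest is E → D → C → J → H at 15.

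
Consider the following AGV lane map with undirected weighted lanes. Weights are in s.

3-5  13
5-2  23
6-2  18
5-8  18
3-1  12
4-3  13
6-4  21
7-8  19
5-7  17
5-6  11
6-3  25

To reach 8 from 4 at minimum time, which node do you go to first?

3

Compare a few routes:
4–3–5–8: 13+13+18 = 44
4–3–5–7–8: 13+13+17+19 = 62
4–6–5–8: 21+11+18 = 50
The minimum is 44 s via 4–3–5–8.
So from 4 the first move is to 3.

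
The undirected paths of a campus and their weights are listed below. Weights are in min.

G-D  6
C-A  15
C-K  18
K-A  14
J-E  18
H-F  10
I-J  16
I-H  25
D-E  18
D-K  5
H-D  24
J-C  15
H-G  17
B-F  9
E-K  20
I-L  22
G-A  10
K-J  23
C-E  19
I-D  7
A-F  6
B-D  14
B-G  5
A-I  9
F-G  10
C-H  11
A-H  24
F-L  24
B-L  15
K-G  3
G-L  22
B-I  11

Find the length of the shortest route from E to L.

Running Dijkstra from E:
E: 0
D: 18  (via E)
J: 18  (via E)
C: 19  (via E)
K: 20  (via E)
G: 23  (via K)
I: 25  (via D)
B: 28  (via G)
H: 30  (via C)
A: 33  (via G)
F: 33  (via G)
L: 43  (via B)
Shortest route: E → K → G → B → L = 43 min.

43 min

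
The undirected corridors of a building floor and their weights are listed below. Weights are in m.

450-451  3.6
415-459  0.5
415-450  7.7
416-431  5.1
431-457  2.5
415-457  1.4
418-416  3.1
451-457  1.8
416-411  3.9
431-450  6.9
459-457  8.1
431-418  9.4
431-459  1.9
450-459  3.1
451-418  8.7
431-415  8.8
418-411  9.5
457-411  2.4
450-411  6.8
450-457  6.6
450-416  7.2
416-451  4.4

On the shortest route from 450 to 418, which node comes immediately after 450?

416

Compare a few routes:
450 - 451 - 416 - 418: 3.6+4.4+3.1 = 11.1
450 - 416 - 418: 7.2+3.1 = 10.3
450 - 451 - 418: 3.6+8.7 = 12.3
450 - 459 - 431 - 416 - 418: 3.1+1.9+5.1+3.1 = 13.2
Cheapest is 450 - 416 - 418 at 10.3 m.
So from 450 the first move is to 416.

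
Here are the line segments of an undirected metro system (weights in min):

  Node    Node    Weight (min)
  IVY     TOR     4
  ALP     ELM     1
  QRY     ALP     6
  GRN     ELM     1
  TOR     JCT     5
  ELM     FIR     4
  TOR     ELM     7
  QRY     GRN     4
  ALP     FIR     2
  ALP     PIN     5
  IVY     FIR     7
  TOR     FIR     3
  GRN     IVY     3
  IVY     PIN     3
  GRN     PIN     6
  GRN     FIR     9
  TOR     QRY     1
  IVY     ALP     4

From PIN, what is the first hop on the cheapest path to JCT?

IVY

Enumerating some paths:
PIN - ALP - FIR - TOR - JCT: 5+2+3+5 = 15
PIN - IVY - GRN - QRY - TOR - JCT: 3+3+4+1+5 = 16
PIN - IVY - TOR - JCT: 3+4+5 = 12
Cheapest is PIN - IVY - TOR - JCT at 12 min.
So from PIN the first move is to IVY.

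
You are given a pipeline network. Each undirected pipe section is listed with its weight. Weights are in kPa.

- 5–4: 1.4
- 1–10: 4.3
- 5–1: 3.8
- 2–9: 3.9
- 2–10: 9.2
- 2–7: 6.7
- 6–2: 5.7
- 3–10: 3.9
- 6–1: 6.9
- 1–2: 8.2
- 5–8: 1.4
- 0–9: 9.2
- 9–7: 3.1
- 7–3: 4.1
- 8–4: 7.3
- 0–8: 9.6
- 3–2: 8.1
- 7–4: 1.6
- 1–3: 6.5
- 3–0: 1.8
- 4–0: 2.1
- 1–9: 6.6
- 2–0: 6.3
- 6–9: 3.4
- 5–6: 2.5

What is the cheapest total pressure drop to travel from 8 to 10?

Candidate routes:
8 → 5 → 4 → 7 → 3 → 10: 1.4+1.4+1.6+4.1+3.9 = 12.4
8 → 5 → 4 → 0 → 3 → 10: 1.4+1.4+2.1+1.8+3.9 = 10.6
8 → 5 → 1 → 10: 1.4+3.8+4.3 = 9.5
The minimum is 9.5 kPa via 8 → 5 → 1 → 10.

9.5 kPa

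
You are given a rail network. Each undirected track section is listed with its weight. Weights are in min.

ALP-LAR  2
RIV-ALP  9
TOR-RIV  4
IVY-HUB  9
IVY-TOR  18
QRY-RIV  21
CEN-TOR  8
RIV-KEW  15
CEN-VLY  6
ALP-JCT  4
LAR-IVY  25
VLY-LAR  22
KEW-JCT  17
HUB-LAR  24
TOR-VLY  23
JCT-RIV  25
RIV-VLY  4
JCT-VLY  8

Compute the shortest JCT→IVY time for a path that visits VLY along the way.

34 min

Best JCT to VLY: JCT → VLY costing 8
Shortest VLY→IVY: VLY → RIV → TOR → IVY = 26
Total via VLY: 8 + 26 = 34 min.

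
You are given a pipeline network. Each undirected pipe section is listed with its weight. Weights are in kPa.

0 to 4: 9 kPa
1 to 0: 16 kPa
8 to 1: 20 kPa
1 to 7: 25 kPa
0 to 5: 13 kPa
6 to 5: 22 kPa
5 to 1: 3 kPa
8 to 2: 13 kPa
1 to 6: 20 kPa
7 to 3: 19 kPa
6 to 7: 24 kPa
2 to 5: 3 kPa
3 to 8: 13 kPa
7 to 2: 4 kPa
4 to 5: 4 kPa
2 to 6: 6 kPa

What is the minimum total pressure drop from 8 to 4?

20 kPa

Running Dijkstra from 8:
8: 0
2: 13  (via 8)
3: 13  (via 8)
5: 16  (via 2)
7: 17  (via 2)
1: 19  (via 5)
6: 19  (via 2)
4: 20  (via 5)
Shortest route: 8–2–5–4 = 20 kPa.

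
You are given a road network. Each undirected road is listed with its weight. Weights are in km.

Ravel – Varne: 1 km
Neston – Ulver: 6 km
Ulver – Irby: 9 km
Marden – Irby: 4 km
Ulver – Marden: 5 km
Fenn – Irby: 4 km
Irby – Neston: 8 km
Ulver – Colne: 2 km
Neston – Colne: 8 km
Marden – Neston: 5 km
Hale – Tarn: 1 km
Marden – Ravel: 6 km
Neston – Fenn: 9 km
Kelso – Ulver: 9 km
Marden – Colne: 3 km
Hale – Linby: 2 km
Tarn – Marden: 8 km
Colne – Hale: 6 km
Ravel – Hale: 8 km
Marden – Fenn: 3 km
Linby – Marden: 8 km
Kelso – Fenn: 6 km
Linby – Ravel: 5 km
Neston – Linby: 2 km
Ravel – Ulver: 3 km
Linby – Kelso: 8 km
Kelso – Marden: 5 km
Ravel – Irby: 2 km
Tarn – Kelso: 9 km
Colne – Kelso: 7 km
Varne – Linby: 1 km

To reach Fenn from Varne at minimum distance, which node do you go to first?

Ravel

Candidate routes:
Varne–Ravel–Marden–Fenn: 1+6+3 = 10
Varne–Ravel–Irby–Fenn: 1+2+4 = 7
Varne–Ravel–Irby–Marden–Fenn: 1+2+4+3 = 10
The minimum is 7 km via Varne–Ravel–Irby–Fenn.
So from Varne the first move is to Ravel.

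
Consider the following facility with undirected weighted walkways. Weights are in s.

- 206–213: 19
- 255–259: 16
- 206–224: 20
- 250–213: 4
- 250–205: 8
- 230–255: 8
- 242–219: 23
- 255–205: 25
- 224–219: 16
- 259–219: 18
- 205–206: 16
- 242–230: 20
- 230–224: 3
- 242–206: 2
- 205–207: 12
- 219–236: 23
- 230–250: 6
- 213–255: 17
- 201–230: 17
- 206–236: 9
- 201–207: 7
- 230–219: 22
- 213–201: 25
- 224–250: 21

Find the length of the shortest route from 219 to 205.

33 s

Enumerating some paths:
219 - 230 - 250 - 205: 22+6+8 = 36
219 - 242 - 206 - 205: 23+2+16 = 41
219 - 224 - 230 - 250 - 205: 16+3+6+8 = 33
219 - 224 - 250 - 205: 16+21+8 = 45
Cheapest is 219 - 224 - 230 - 250 - 205 at 33 s.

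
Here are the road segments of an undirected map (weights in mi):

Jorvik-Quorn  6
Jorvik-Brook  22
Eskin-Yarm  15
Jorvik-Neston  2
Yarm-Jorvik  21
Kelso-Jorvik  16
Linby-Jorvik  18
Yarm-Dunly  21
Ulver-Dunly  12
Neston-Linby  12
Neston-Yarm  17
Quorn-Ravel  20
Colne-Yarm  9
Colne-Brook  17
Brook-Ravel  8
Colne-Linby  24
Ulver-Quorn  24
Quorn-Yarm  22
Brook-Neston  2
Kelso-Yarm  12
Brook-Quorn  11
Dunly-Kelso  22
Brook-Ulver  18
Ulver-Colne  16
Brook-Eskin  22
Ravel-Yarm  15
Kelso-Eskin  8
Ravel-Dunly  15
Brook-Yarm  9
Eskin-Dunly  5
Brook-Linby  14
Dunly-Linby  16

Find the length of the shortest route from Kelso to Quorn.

22 mi

Candidate routes:
Kelso–Yarm–Brook–Neston–Jorvik–Quorn: 12+9+2+2+6 = 31
Kelso–Jorvik–Neston–Brook–Quorn: 16+2+2+11 = 31
Kelso–Jorvik–Quorn: 16+6 = 22
Kelso–Yarm–Brook–Quorn: 12+9+11 = 32
Cheapest is Kelso–Jorvik–Quorn at 22 mi.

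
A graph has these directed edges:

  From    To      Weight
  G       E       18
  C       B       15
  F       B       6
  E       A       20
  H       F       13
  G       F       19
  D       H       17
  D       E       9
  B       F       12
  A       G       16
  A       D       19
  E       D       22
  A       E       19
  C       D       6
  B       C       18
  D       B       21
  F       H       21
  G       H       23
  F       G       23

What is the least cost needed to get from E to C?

61

Running Dijkstra from E:
E: 0
A: 20  (via E)
D: 22  (via E)
G: 36  (via A)
H: 39  (via D)
B: 43  (via D)
F: 52  (via H)
C: 61  (via B)
Shortest route: E → D → B → C = 61.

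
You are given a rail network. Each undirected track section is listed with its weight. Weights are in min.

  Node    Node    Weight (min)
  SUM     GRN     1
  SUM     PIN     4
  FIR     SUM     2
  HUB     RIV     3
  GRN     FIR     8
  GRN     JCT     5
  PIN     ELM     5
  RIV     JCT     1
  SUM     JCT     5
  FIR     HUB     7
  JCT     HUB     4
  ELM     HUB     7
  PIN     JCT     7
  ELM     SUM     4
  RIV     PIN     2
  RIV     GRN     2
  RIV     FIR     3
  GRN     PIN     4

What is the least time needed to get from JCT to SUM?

Compare a few routes:
JCT → RIV → GRN → SUM: 1+2+1 = 4
JCT → SUM: 5 = 5
The minimum is 4 min via JCT → RIV → GRN → SUM.

4 min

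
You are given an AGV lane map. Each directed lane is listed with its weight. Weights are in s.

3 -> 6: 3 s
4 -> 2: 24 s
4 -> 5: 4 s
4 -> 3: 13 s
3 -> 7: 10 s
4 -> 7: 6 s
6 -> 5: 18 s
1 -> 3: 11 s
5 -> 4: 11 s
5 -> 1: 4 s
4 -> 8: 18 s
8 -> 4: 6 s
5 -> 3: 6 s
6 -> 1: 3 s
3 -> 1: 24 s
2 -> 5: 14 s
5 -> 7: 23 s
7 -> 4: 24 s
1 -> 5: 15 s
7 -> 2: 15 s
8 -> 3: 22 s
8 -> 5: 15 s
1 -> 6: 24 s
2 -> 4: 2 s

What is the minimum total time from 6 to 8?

Running Dijkstra from 6:
6: 0
1: 3  (via 6)
3: 14  (via 1)
5: 18  (via 6)
7: 24  (via 3)
4: 29  (via 5)
2: 39  (via 7)
8: 47  (via 4)
Shortest route: 6–5–4–8 = 47 s.

47 s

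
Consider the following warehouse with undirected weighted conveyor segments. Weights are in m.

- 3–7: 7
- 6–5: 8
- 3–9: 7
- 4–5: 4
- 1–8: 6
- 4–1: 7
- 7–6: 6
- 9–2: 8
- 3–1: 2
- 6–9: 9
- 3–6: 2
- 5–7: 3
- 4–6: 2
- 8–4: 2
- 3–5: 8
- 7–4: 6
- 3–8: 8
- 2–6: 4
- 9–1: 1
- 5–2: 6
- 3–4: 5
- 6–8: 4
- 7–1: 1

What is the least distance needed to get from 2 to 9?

8 m

Shortest distances from 2:
2: 0
6: 4  (via 2)
3: 6  (via 6)
4: 6  (via 6)
5: 6  (via 2)
1: 8  (via 3)
8: 8  (via 6)
9: 8  (via 2)
Shortest route: 2 → 9 = 8 m.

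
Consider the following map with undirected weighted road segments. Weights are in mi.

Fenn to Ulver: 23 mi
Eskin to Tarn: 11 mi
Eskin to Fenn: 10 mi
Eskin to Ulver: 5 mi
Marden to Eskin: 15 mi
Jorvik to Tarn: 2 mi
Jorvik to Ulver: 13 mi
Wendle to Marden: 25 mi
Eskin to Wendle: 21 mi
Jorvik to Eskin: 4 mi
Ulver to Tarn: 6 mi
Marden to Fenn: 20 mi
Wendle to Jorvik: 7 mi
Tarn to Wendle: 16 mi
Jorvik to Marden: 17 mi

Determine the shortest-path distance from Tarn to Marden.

Settle nodes by increasing distance from Tarn:
Tarn: 0
Jorvik: 2  (via Tarn)
Eskin: 6  (via Jorvik)
Ulver: 6  (via Tarn)
Wendle: 9  (via Jorvik)
Fenn: 16  (via Eskin)
Marden: 19  (via Jorvik)
Shortest route: Tarn → Jorvik → Marden = 19 mi.

19 mi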